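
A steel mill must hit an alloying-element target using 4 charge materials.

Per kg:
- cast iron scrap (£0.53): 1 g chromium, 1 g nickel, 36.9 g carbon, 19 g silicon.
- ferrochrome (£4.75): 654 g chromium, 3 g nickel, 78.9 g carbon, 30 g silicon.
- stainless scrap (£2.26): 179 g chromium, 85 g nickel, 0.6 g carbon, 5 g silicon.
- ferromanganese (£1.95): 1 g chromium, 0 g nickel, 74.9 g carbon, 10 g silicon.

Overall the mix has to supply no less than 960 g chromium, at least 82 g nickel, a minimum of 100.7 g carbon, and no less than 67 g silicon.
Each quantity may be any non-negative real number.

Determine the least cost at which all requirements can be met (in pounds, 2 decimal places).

£8.56

Treat it as an LP. Let x1 = kg of cast iron scrap, x2 = kg of ferrochrome, x3 = kg of stainless scrap, x4 = kg of ferromanganese.
min 0.53x1 + 4.75x2 + 2.26x3 + 1.95x4 subject to:
  1x1 + 654x2 + 179x3 + 1x4 ≥ 960   (chromium)
  1x1 + 3x2 + 85x3 ≥ 82   (nickel)
  36.9x1 + 78.9x2 + 0.6x3 + 74.9x4 ≥ 100.7   (carbon)
  19x1 + 30x2 + 5x3 + 10x4 ≥ 67   (silicon)
  x1, x2, x3, x4 ≥ 0.
The optimal basis is {cast iron scrap, ferrochrome, stainless scrap}; ferromanganese drops out. Binding constraints: chromium, nickel, silicon.
Optimal quantities: cast iron scrap = 1.365 kg, ferrochrome = 1.218 kg, stainless scrap = 0.9057 kg.
Total cost: 0.53·1.365 + 4.75·1.218 + 2.26·0.9057 = 8.5558.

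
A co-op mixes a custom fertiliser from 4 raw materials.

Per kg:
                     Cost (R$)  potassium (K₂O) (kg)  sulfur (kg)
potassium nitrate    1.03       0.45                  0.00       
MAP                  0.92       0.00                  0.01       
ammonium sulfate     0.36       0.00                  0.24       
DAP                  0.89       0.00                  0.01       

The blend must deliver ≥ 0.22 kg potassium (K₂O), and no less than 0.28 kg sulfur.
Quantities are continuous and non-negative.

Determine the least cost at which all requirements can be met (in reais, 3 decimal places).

R$0.924

Set it up as a linear program. Let x1 = kg of potassium nitrate, x2 = kg of MAP, x3 = kg of ammonium sulfate, x4 = kg of DAP.
Minimise 1.03x1 + 0.92x2 + 0.36x3 + 0.89x4 with:
  0.45x1 ≥ 0.22   (potassium (K₂O))
  0.01x2 + 0.24x3 + 0.01x4 ≥ 0.28   (sulfur)
  x1, x2, x3, x4 ≥ 0.
The minimum-cost mix takes nothing from MAP, DAP — only potassium nitrate, ammonium sulfate. The potassium (K₂O) and sulfur requirements are met with equality.
So potassium nitrate = 0.4889 kg, ammonium sulfate = 1.167 kg.
Objective = 1.03·0.4889 + 0.36·1.167 = 0.92369.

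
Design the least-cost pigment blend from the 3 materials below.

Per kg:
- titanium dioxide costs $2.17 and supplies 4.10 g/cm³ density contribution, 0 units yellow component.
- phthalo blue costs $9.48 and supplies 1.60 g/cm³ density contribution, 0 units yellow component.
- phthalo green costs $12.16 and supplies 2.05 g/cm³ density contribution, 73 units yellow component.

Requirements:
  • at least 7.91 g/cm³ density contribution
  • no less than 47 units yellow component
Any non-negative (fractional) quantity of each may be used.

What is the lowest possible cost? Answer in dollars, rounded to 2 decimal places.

Let x1 = kg of titanium dioxide, x2 = kg of phthalo blue, x3 = kg of phthalo green.
Minimize 2.17x1 + 9.48x2 + 12.16x3 subject to:
  4.1x1 + 1.6x2 + 2.05x3 ≥ 7.91   (density contribution)
  73x3 ≥ 47   (yellow component)
  x1, x2, x3 ≥ 0.
The cheapest feasible vertex uses only titanium dioxide, phthalo green; phthalo blue is not used. There the density contribution and yellow component constraints are tight.
Solving gives x1 = 1.607, x3 = 0.6438.
Total cost: 2.17·1.607 + 12.16·0.6438 = 11.3158.

$11.32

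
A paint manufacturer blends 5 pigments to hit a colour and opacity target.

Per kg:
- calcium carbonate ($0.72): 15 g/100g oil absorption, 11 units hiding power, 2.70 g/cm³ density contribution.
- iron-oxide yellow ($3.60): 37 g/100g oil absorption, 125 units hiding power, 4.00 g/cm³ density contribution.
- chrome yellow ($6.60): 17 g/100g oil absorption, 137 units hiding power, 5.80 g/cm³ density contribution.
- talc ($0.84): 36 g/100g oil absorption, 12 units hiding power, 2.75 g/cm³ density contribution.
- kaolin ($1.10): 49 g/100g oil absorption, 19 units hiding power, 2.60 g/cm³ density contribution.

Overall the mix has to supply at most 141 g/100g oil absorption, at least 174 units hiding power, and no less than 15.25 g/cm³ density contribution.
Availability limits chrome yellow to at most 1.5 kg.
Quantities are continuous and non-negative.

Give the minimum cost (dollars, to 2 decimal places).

$6.67

Let x1 = kg of calcium carbonate, x2 = kg of iron-oxide yellow, x3 = kg of chrome yellow, x4 = kg of talc, x5 = kg of kaolin.
Minimise 0.72x1 + 3.6x2 + 6.6x3 + 0.84x4 + 1.1x5 with:
  15x1 + 37x2 + 17x3 + 36x4 + 49x5 ≤ 141   (oil absorption)
  11x1 + 125x2 + 137x3 + 12x4 + 19x5 ≥ 174   (hiding power)
  2.7x1 + 4x2 + 5.8x3 + 2.75x4 + 2.6x5 ≥ 15.25   (density contribution)
  x3 ≤ 1.5
  x1, x2, x3, x4, x5 ≥ 0.
The optimal basis is {calcium carbonate, iron-oxide yellow}; chrome yellow, talc, kaolin drop out. There the hiding power and density contribution constraints are tight.
Solving gives x1 = 4.124, x2 = 1.029.
Cost = 0.72·4.124 + 3.6·1.029 = 6.6737.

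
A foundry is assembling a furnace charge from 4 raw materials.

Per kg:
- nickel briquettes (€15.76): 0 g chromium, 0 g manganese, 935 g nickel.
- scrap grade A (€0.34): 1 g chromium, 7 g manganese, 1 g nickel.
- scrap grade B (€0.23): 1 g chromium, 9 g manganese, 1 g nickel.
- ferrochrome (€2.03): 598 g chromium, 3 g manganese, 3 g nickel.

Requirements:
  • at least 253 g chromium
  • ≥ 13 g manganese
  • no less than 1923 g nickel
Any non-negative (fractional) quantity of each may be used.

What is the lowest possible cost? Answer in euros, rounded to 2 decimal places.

Set it up as a linear program. Let x1 = kg of nickel briquettes, x2 = kg of scrap grade A, x3 = kg of scrap grade B, x4 = kg of ferrochrome.
Minimise 15.76x1 + 0.34x2 + 0.23x3 + 2.03x4 with:
  1x2 + 1x3 + 598x4 ≥ 253   (chromium)
  7x2 + 9x3 + 3x4 ≥ 13   (manganese)
  935x1 + 1x2 + 1x3 + 3x4 ≥ 1923   (nickel)
  x1, x2, x3, x4 ≥ 0.
The minimum-cost mix takes nothing from scrap grade A — only nickel briquettes, scrap grade B, ferrochrome. There the chromium, manganese, nickel constraints are tight.
Solving gives x1 = 2.0539, x3 = 1.3041, x4 = 0.4209.
Cost = 15.76·2.0539 + 0.23·1.3041 + 2.03·0.4209 = 33.5238.

€33.52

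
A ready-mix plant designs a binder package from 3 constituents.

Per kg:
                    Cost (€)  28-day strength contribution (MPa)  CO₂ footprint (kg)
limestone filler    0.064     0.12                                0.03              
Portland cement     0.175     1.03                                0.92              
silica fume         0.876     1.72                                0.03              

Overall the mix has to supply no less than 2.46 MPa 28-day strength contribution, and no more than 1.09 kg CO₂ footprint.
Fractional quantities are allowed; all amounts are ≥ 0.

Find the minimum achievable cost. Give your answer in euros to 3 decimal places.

Let x1 = kg of limestone filler, x2 = kg of Portland cement, x3 = kg of silica fume.
Minimize 0.064x1 + 0.175x2 + 0.876x3 with:
  0.12x1 + 1.03x2 + 1.72x3 ≥ 2.46   (28-day strength contribution)
  0.03x1 + 0.92x2 + 0.03x3 ≤ 1.09   (CO₂ footprint)
  x1, x2, x3 ≥ 0.
The minimum-cost mix takes nothing from limestone filler — only Portland cement, silica fume. Binding constraints: 28-day strength contribution and CO₂ footprint.
That vertex is x2 = 1.161, x3 = 0.7351.
Hence cost = 0.175·1.161 + 0.876·0.7351 = €0.84712.

€0.847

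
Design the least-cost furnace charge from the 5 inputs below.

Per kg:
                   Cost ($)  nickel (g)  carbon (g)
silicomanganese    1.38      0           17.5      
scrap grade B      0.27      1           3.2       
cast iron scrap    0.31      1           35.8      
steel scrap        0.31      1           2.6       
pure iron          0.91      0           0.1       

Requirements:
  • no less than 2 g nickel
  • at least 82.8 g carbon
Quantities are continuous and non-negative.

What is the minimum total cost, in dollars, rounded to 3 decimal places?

Let x1 = kg of silicomanganese, x2 = kg of scrap grade B, x3 = kg of cast iron scrap, x4 = kg of steel scrap, x5 = kg of pure iron.
Minimize 1.38x1 + 0.27x2 + 0.31x3 + 0.31x4 + 0.91x5 with:
  1x2 + 1x3 + 1x4 ≥ 2   (nickel)
  17.5x1 + 3.2x2 + 35.8x3 + 2.6x4 + 0.1x5 ≥ 82.8   (carbon)
  x1, x2, x3, x4, x5 ≥ 0.
At the optimum only cast iron scrap is positive (silicomanganese, scrap grade B, steel scrap, pure iron = 0). Binding constraint: carbon.
Optimal quantities: cast iron scrap = 2.313 kg.
Total cost: 0.31·2.313 = 0.71703.

$0.717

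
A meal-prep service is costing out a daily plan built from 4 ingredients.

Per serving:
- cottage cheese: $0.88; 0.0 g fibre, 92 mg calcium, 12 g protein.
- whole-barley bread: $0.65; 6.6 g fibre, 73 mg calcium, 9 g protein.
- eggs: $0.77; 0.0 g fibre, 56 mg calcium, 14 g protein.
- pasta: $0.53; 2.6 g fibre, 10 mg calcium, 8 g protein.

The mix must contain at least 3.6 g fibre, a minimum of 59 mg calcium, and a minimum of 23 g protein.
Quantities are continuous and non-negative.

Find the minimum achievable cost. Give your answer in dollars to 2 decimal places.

Let x1 = servings of cottage cheese, x2 = servings of whole-barley bread, x3 = servings of eggs, x4 = servings of pasta.
Minimise 0.88x1 + 0.65x2 + 0.77x3 + 0.53x4 with:
  6.6x2 + 2.6x4 ≥ 3.6   (fibre)
  92x1 + 73x2 + 56x3 + 10x4 ≥ 59   (calcium)
  12x1 + 9x2 + 14x3 + 8x4 ≥ 23   (protein)
  x1, x2, x3, x4 ≥ 0.
The minimum-cost mix takes nothing from cottage cheese, pasta — only whole-barley bread, eggs. There the fibre and protein constraints are tight.
So whole-barley bread = 0.5455 servings, eggs = 1.292 servings.
Hence cost = 0.65·0.5455 + 0.77·1.292 = $1.3494.

$1.35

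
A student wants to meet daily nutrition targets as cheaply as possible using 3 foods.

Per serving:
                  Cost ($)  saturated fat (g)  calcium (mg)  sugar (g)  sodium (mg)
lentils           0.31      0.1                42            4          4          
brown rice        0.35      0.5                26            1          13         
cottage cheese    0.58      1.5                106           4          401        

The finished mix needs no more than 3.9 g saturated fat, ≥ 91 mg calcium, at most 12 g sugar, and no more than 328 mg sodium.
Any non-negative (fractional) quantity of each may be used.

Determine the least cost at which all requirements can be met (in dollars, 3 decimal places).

Let x1 = servings of lentils, x2 = servings of brown rice, x3 = servings of cottage cheese.
min 0.31x1 + 0.35x2 + 0.58x3 subject to:
  0.1x1 + 0.5x2 + 1.5x3 ≤ 3.9   (saturated fat)
  42x1 + 26x2 + 106x3 ≥ 91   (calcium)
  4x1 + 1x2 + 4x3 ≤ 12   (sugar)
  4x1 + 13x2 + 401x3 ≤ 328   (sodium)
  x1, x2, x3 ≥ 0.
At the optimum only lentils, cottage cheese are positive (brown rice = 0). The calcium and sodium requirements are met with equality.
That vertex is x1 = 0.1049, x3 = 0.8169.
Hence cost = 0.31·0.1049 + 0.58·0.8169 = $0.50632.

$0.506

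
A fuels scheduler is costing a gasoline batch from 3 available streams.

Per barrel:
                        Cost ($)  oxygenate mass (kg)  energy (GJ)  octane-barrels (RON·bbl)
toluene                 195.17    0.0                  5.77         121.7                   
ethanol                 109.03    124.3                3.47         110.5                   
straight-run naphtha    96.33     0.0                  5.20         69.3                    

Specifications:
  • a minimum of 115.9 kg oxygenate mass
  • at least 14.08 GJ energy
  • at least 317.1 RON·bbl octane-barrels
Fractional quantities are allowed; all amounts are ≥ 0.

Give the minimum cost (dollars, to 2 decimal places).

Let x1 = barrels of toluene, x2 = barrels of ethanol, x3 = barrels of straight-run naphtha.
Minimise 195.17x1 + 109.03x2 + 96.33x3 with:
  124.3x2 ≥ 115.9   (oxygenate mass)
  5.77x1 + 3.47x2 + 5.2x3 ≥ 14.08   (energy)
  121.7x1 + 110.5x2 + 69.3x3 ≥ 317.1   (octane-barrels)
  x1, x2, x3 ≥ 0.
The minimum-cost mix takes nothing from toluene — only ethanol, straight-run naphtha. The energy and octane-barrels requirements are met with equality.
Solving gives x2 = 2.015, x3 = 1.363.
Hence cost = 109.03·2.015 + 96.33·1.363 = $350.9932.

$350.99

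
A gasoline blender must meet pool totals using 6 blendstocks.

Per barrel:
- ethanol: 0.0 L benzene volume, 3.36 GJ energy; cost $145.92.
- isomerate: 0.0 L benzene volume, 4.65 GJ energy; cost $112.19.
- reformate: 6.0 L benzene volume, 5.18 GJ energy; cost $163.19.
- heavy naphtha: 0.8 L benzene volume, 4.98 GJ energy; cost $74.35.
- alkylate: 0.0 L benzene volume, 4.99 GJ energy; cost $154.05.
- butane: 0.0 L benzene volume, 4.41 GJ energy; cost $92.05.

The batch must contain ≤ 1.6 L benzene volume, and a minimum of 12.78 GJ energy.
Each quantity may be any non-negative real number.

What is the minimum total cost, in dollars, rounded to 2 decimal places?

$207.56

Let x1 = barrels of ethanol, x2 = barrels of isomerate, x3 = barrels of reformate, x4 = barrels of heavy naphtha, x5 = barrels of alkylate, x6 = barrels of butane.
min 145.92x1 + 112.19x2 + 163.19x3 + 74.35x4 + 154.05x5 + 92.05x6 with:
  6x3 + 0.8x4 ≤ 1.6   (benzene volume)
  3.36x1 + 4.65x2 + 5.18x3 + 4.98x4 + 4.99x5 + 4.41x6 ≥ 12.78   (energy)
  x1, x2, x3, x4, x5, x6 ≥ 0.
At the optimum only heavy naphtha, butane are positive (ethanol, isomerate, reformate, alkylate = 0). The benzene volume and energy requirements are met with equality.
So heavy naphtha = 2 barrels, butane = 0.63946 barrels.
Hence cost = 74.35·2 + 92.05·0.63946 = $207.5623.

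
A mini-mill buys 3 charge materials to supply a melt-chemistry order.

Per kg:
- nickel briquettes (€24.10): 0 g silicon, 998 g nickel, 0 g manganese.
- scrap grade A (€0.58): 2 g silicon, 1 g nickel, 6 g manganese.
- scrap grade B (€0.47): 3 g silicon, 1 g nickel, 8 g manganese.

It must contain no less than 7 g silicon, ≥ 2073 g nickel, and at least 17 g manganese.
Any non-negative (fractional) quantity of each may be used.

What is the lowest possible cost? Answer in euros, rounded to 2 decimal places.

€51.10

Treat it as an LP. Let x1 = kg of nickel briquettes, x2 = kg of scrap grade A, x3 = kg of scrap grade B.
min 24.1x1 + 0.58x2 + 0.47x3 with:
  2x2 + 3x3 ≥ 7   (silicon)
  998x1 + 1x2 + 1x3 ≥ 2073   (nickel)
  6x2 + 8x3 ≥ 17   (manganese)
  x1, x2, x3 ≥ 0.
The cheapest feasible vertex uses only nickel briquettes, scrap grade B; scrap grade A is not used. There the silicon and nickel constraints are tight.
Optimal quantities: nickel briquettes = 2.075 kg, scrap grade B = 2.333 kg.
Hence cost = 24.1·2.075 + 0.47·2.333 = €51.1040.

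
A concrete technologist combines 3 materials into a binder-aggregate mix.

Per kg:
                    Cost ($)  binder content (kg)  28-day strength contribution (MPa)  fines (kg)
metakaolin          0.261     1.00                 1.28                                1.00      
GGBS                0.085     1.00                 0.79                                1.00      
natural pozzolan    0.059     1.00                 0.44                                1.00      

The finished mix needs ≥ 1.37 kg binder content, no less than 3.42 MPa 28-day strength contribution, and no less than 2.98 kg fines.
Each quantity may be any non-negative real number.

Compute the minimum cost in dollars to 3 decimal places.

$0.368

This is a linear program. Let x1 = kg of metakaolin, x2 = kg of GGBS, x3 = kg of natural pozzolan.
min 0.261x1 + 0.085x2 + 0.059x3 subject to:
  1x1 + 1x2 + 1x3 ≥ 1.37   (binder content)
  1.28x1 + 0.79x2 + 0.44x3 ≥ 3.42   (28-day strength contribution)
  1x1 + 1x2 + 1x3 ≥ 2.98   (fines)
  x1, x2, x3 ≥ 0.
The cheapest feasible vertex uses only GGBS; metakaolin, natural pozzolan are not used. There the 28-day strength contribution constraint is tight.
That vertex is x2 = 4.329.
Objective = 0.085·4.329 = 0.36797.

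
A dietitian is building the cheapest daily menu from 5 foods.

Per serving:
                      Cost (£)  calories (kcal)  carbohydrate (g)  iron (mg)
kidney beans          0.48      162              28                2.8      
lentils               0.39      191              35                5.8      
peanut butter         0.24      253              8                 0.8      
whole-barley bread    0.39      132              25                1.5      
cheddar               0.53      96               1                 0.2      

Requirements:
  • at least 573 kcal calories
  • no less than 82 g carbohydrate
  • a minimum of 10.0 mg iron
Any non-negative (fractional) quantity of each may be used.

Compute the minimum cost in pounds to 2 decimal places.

£1.00

Treat it as an LP. Let x1 = servings of kidney beans, x2 = servings of lentils, x3 = servings of peanut butter, x4 = servings of whole-barley bread, x5 = servings of cheddar.
min 0.48x1 + 0.39x2 + 0.24x3 + 0.39x4 + 0.53x5 s.t.:
  162x1 + 191x2 + 253x3 + 132x4 + 96x5 ≥ 573   (calories)
  28x1 + 35x2 + 8x3 + 25x4 + 1x5 ≥ 82   (carbohydrate)
  2.8x1 + 5.8x2 + 0.8x3 + 1.5x4 + 0.2x5 ≥ 10   (iron)
  x1, x2, x3, x4, x5 ≥ 0.
The cheapest feasible vertex uses only lentils, peanut butter; kidney beans, whole-barley bread, cheddar are not used. There the calories and carbohydrate constraints are tight.
So lentils = 2.206 servings, peanut butter = 0.5996 servings.
Objective = 0.39·2.206 + 0.24·0.5996 = 1.0042.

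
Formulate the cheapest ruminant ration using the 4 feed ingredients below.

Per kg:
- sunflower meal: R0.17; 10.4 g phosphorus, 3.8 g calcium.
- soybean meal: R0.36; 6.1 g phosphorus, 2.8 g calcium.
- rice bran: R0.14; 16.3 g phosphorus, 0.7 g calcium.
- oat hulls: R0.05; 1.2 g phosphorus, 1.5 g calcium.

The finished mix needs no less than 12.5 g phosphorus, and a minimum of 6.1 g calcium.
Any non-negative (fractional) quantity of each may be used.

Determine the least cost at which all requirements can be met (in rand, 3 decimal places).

This is a linear program. Let x1 = kg of sunflower meal, x2 = kg of soybean meal, x3 = kg of rice bran, x4 = kg of oat hulls.
min 0.17x1 + 0.36x2 + 0.14x3 + 0.05x4 with:
  10.4x1 + 6.1x2 + 16.3x3 + 1.2x4 ≥ 12.5   (phosphorus)
  3.8x1 + 2.8x2 + 0.7x3 + 1.5x4 ≥ 6.1   (calcium)
  x1, x2, x3, x4 ≥ 0.
At the optimum only sunflower meal, oat hulls are positive (soybean meal, rice bran = 0). Binding constraints: phosphorus and calcium.
So sunflower meal = 1.035 kg, oat hulls = 1.444 kg.
Total cost: 0.17·1.035 + 0.05·1.444 = 0.24815.

R0.248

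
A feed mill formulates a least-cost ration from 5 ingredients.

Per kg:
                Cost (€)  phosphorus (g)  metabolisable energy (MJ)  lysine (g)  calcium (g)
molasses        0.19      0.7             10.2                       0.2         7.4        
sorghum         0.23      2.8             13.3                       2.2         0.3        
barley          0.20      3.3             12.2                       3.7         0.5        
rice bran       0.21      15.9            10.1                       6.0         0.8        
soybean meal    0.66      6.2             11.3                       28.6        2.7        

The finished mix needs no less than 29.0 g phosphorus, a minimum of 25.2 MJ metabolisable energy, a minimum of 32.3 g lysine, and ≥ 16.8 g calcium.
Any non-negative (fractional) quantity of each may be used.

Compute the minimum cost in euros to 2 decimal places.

Treat it as an LP. Let x1 = kg of molasses, x2 = kg of sorghum, x3 = kg of barley, x4 = kg of rice bran, x5 = kg of soybean meal.
Minimise 0.19x1 + 0.23x2 + 0.2x3 + 0.21x4 + 0.66x5 s.t.:
  0.7x1 + 2.8x2 + 3.3x3 + 15.9x4 + 6.2x5 ≥ 29   (phosphorus)
  10.2x1 + 13.3x2 + 12.2x3 + 10.1x4 + 11.3x5 ≥ 25.2   (metabolisable energy)
  0.2x1 + 2.2x2 + 3.7x3 + 6x4 + 28.6x5 ≥ 32.3   (lysine)
  7.4x1 + 0.3x2 + 0.5x3 + 0.8x4 + 2.7x5 ≥ 16.8   (calcium)
  x1, x2, x3, x4, x5 ≥ 0.
The cheapest feasible vertex uses only molasses, rice bran, soybean meal; sorghum, barley are not used. The phosphorus, lysine, calcium requirements are met with equality.
So molasses = 1.818 kg, rice bran = 1.425 kg, soybean meal = 0.8177 kg.
Cost = 0.19·1.818 + 0.21·1.425 + 0.66·0.8177 = 1.1844.

€1.18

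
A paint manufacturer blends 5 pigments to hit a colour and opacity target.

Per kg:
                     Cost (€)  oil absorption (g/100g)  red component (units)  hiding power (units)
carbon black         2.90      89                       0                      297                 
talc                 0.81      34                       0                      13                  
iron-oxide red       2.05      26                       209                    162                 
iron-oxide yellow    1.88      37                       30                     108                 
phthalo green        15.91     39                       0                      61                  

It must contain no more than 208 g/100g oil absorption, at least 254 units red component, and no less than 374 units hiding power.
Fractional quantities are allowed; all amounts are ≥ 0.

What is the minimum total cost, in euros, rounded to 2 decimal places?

Treat it as an LP. Let x1 = kg of carbon black, x2 = kg of talc, x3 = kg of iron-oxide red, x4 = kg of iron-oxide yellow, x5 = kg of phthalo green.
min 2.9x1 + 0.81x2 + 2.05x3 + 1.88x4 + 15.91x5 subject to:
  89x1 + 34x2 + 26x3 + 37x4 + 39x5 ≤ 208   (oil absorption)
  209x3 + 30x4 ≥ 254   (red component)
  297x1 + 13x2 + 162x3 + 108x4 + 61x5 ≥ 374   (hiding power)
  x1, x2, x3, x4, x5 ≥ 0.
The minimum-cost mix takes nothing from talc, iron-oxide yellow, phthalo green — only carbon black, iron-oxide red. Binding constraints: red component and hiding power.
Optimal quantities: carbon black = 0.5964 kg, iron-oxide red = 1.215 kg.
Hence cost = 2.9·0.5964 + 2.05·1.215 = €4.2203.

€4.22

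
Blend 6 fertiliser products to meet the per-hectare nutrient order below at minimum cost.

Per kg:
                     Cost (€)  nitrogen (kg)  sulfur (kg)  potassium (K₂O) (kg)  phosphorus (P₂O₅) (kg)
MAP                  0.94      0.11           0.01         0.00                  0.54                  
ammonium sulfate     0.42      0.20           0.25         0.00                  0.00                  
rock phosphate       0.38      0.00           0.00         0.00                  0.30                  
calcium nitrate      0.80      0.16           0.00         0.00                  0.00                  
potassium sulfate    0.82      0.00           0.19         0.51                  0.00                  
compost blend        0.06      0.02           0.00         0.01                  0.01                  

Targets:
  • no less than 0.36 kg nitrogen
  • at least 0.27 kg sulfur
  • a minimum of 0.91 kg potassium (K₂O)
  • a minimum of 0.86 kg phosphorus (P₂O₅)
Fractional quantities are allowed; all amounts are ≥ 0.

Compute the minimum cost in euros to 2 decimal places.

€3.12

Let x1 = kg of MAP, x2 = kg of ammonium sulfate, x3 = kg of rock phosphate, x4 = kg of calcium nitrate, x5 = kg of potassium sulfate, x6 = kg of compost blend.
min 0.94x1 + 0.42x2 + 0.38x3 + 0.8x4 + 0.82x5 + 0.06x6 s.t.:
  0.11x1 + 0.2x2 + 0.16x4 + 0.02x6 ≥ 0.36   (nitrogen)
  0.01x1 + 0.25x2 + 0.19x5 ≥ 0.27   (sulfur)
  0.51x5 + 0.01x6 ≥ 0.91   (potassium (K₂O))
  0.54x1 + 0.3x3 + 0.01x6 ≥ 0.86   (phosphorus (P₂O₅))
  x1, x2, x3, x4, x5, x6 ≥ 0.
The minimum-cost mix takes nothing from MAP, ammonium sulfate, calcium nitrate — only rock phosphate, potassium sulfate, compost blend. Binding constraints: nitrogen, potassium (K₂O), phosphorus (P₂O₅).
Solving gives x3 = 2.2667, x5 = 1.4314, x6 = 18.
Objective = 0.38·2.2667 + 0.82·1.4314 + 0.06·18 = 3.1151.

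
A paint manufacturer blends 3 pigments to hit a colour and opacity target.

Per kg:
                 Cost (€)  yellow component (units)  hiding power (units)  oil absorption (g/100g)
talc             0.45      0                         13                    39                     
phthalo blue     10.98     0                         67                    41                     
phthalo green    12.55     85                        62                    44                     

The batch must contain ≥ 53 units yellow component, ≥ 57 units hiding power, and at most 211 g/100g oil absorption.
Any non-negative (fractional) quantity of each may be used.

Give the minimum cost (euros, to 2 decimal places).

€8.46

Treat it as an LP. Let x1 = kg of talc, x2 = kg of phthalo blue, x3 = kg of phthalo green.
Minimise 0.45x1 + 10.98x2 + 12.55x3 subject to:
  85x3 ≥ 53   (yellow component)
  13x1 + 67x2 + 62x3 ≥ 57   (hiding power)
  39x1 + 41x2 + 44x3 ≤ 211   (oil absorption)
  x1, x2, x3 ≥ 0.
The minimum-cost mix takes nothing from phthalo blue — only talc, phthalo green. There the yellow component and hiding power constraints are tight.
That vertex is x1 = 1.411, x3 = 0.6235.
Objective = 0.45·1.411 + 12.55·0.6235 = 8.4599.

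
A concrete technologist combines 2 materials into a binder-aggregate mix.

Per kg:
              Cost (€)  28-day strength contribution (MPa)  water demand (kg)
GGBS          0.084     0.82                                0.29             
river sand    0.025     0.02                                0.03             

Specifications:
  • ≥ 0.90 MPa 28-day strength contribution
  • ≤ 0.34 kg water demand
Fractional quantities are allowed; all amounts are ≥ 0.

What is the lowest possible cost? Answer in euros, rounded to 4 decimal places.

€0.0922

Let x1 = kg of GGBS, x2 = kg of river sand.
Minimise 0.084x1 + 0.025x2 subject to:
  0.82x1 + 0.02x2 ≥ 0.9   (28-day strength contribution)
  0.29x1 + 0.03x2 ≤ 0.34   (water demand)
  x1, x2 ≥ 0.
The cheapest feasible vertex uses only GGBS; river sand is not used. Binding constraint: 28-day strength contribution.
So GGBS = 1.098 kg.
Hence cost = 0.084·1.098 = €0.092232.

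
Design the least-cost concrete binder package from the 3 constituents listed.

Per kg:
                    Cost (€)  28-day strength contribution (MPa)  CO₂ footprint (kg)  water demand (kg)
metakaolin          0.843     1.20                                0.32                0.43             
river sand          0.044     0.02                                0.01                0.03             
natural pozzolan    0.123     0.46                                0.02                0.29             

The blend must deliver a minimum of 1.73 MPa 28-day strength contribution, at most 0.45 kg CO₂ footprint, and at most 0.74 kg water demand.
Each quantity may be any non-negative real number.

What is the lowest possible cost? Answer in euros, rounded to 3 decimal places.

This is a linear program. Let x1 = kg of metakaolin, x2 = kg of river sand, x3 = kg of natural pozzolan.
Minimize 0.843x1 + 0.044x2 + 0.123x3 subject to:
  1.2x1 + 0.02x2 + 0.46x3 ≥ 1.73   (28-day strength contribution)
  0.32x1 + 0.01x2 + 0.02x3 ≤ 0.45   (CO₂ footprint)
  0.43x1 + 0.03x2 + 0.29x3 ≤ 0.74   (water demand)
  x1, x2, x3 ≥ 0.
The optimal basis is {metakaolin, natural pozzolan}; river sand drops out. The 28-day strength contribution and water demand requirements are met with equality.
Solving gives x1 = 1.074, x3 = 0.9594.
Cost = 0.843·1.074 + 0.123·0.9594 = 1.02339.

€1.023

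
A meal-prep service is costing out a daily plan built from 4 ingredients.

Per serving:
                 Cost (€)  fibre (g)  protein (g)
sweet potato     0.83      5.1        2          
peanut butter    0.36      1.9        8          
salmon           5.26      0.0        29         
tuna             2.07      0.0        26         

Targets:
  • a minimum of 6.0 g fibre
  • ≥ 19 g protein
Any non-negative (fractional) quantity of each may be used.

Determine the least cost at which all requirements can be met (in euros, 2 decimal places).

€1.09

Let x1 = servings of sweet potato, x2 = servings of peanut butter, x3 = servings of salmon, x4 = servings of tuna.
Minimise 0.83x1 + 0.36x2 + 5.26x3 + 2.07x4 with:
  5.1x1 + 1.9x2 ≥ 6   (fibre)
  2x1 + 8x2 + 29x3 + 26x4 ≥ 19   (protein)
  x1, x2, x3, x4 ≥ 0.
The optimal basis is {sweet potato, peanut butter}; salmon, tuna drop out. The fibre and protein requirements are met with equality.
That vertex is x1 = 0.3216, x2 = 2.295.
Hence cost = 0.83·0.3216 + 0.36·2.295 = €1.0931.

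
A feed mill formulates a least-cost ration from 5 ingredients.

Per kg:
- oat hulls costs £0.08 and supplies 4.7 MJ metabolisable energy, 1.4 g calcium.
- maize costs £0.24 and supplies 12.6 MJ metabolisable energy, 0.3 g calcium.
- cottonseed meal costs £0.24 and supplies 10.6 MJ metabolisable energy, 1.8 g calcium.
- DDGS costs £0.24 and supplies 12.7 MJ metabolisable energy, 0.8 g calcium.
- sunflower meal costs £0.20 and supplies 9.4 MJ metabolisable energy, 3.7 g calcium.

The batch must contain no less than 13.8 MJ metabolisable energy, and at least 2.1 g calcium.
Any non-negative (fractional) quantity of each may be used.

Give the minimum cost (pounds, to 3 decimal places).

£0.235

Set it up as a linear program. Let x1 = kg of oat hulls, x2 = kg of maize, x3 = kg of cottonseed meal, x4 = kg of DDGS, x5 = kg of sunflower meal.
Minimize 0.08x1 + 0.24x2 + 0.24x3 + 0.24x4 + 0.2x5 subject to:
  4.7x1 + 12.6x2 + 10.6x3 + 12.7x4 + 9.4x5 ≥ 13.8   (metabolisable energy)
  1.4x1 + 0.3x2 + 1.8x3 + 0.8x4 + 3.7x5 ≥ 2.1   (calcium)
  x1, x2, x3, x4, x5 ≥ 0.
The cheapest feasible vertex uses only oat hulls; maize, cottonseed meal, DDGS, sunflower meal are not used. The metabolisable energy requirement is met with equality.
So oat hulls = 2.936 kg.
Objective = 0.08·2.936 = 0.23488.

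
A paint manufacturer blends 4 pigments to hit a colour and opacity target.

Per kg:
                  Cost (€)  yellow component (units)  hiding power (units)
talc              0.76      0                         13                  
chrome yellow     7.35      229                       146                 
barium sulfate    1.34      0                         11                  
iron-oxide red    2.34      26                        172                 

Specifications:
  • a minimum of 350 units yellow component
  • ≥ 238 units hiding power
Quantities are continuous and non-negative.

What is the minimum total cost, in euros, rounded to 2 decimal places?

This is a linear program. Let x1 = kg of talc, x2 = kg of chrome yellow, x3 = kg of barium sulfate, x4 = kg of iron-oxide red.
min 0.76x1 + 7.35x2 + 1.34x3 + 2.34x4 subject to:
  229x2 + 26x4 ≥ 350   (yellow component)
  13x1 + 146x2 + 11x3 + 172x4 ≥ 238   (hiding power)
  x1, x2, x3, x4 ≥ 0.
The cheapest feasible vertex uses only chrome yellow, iron-oxide red; talc, barium sulfate are not used. The yellow component and hiding power requirements are met with equality.
Optimal quantities: chrome yellow = 1.518 kg, iron-oxide red = 0.09558 kg.
Total cost: 7.35·1.518 + 2.34·0.09558 = 11.3810.

€11.38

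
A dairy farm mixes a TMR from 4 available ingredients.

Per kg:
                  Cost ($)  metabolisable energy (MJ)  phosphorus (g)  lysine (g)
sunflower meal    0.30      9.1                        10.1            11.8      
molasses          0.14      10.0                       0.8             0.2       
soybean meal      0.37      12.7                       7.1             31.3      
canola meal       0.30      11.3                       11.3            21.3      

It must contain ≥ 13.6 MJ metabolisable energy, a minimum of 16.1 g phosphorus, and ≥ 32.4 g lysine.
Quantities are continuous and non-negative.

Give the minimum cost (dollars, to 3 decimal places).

$0.448

Set it up as a linear program. Let x1 = kg of sunflower meal, x2 = kg of molasses, x3 = kg of soybean meal, x4 = kg of canola meal.
Minimise 0.3x1 + 0.14x2 + 0.37x3 + 0.3x4 s.t.:
  9.1x1 + 10x2 + 12.7x3 + 11.3x4 ≥ 13.6   (metabolisable energy)
  10.1x1 + 0.8x2 + 7.1x3 + 11.3x4 ≥ 16.1   (phosphorus)
  11.8x1 + 0.2x2 + 31.3x3 + 21.3x4 ≥ 32.4   (lysine)
  x1, x2, x3, x4 ≥ 0.
The cheapest feasible vertex uses only soybean meal, canola meal; sunflower meal, molasses are not used. Binding constraints: phosphorus and lysine.
That vertex is x3 = 0.1145, x4 = 1.353.
Objective = 0.37·0.1145 + 0.3·1.353 = 0.44827.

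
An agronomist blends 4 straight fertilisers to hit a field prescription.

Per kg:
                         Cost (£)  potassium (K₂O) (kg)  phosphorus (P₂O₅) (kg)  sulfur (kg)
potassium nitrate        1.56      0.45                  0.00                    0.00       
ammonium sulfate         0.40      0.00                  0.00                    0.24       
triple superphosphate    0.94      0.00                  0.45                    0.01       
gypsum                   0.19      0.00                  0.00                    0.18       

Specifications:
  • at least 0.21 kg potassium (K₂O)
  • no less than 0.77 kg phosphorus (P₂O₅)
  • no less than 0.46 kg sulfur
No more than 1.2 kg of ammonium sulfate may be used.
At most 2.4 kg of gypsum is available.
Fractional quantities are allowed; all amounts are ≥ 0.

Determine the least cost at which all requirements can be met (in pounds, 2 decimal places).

£2.81

Let x1 = kg of potassium nitrate, x2 = kg of ammonium sulfate, x3 = kg of triple superphosphate, x4 = kg of gypsum.
Minimize 1.56x1 + 0.4x2 + 0.94x3 + 0.19x4 with:
  0.45x1 ≥ 0.21   (potassium (K₂O))
  0.45x3 ≥ 0.77   (phosphorus (P₂O₅))
  0.24x2 + 0.01x3 + 0.18x4 ≥ 0.46   (sulfur)
  x2 ≤ 1.2
  x4 ≤ 2.4
  x1, x2, x3, x4 ≥ 0.
All 4 inputs are positive at the optimum. There the potassium (K₂O), phosphorus (P₂O₅), sulfur, the gypsum cap constraints are tight.
Optimal quantities: potassium nitrate = 0.4667 kg, ammonium sulfate = 0.04537 kg, triple superphosphate = 1.711 kg, gypsum = 2.4 kg.
Hence cost = 1.56·0.4667 + 0.4·0.04537 + 0.94·1.711 + 0.19·2.4 = £2.8105.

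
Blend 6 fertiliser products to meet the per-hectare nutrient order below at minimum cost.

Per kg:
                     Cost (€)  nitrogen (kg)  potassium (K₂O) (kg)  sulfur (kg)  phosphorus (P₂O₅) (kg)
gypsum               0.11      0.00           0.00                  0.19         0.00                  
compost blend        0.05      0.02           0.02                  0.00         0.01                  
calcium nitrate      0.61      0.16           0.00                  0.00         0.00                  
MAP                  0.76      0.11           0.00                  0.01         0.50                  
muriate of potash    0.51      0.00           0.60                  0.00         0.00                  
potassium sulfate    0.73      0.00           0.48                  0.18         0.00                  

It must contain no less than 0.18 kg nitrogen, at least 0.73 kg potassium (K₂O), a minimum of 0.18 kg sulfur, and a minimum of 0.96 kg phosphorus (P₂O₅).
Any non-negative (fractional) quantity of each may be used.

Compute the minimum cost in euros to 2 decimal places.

€2.17

Let x1 = kg of gypsum, x2 = kg of compost blend, x3 = kg of calcium nitrate, x4 = kg of MAP, x5 = kg of muriate of potash, x6 = kg of potassium sulfate.
min 0.11x1 + 0.05x2 + 0.61x3 + 0.76x4 + 0.51x5 + 0.73x6 with:
  0.02x2 + 0.16x3 + 0.11x4 ≥ 0.18   (nitrogen)
  0.02x2 + 0.6x5 + 0.48x6 ≥ 0.73   (potassium (K₂O))
  0.19x1 + 0.01x4 + 0.18x6 ≥ 0.18   (sulfur)
  0.01x2 + 0.5x4 ≥ 0.96   (phosphorus (P₂O₅))
  x1, x2, x3, x4, x5, x6 ≥ 0.
The optimal basis is {gypsum, MAP, muriate of potash}; compost blend, calcium nitrate, potassium sulfate drop out. There the potassium (K₂O), sulfur, phosphorus (P₂O₅) constraints are tight.
Solving gives x1 = 0.8463, x4 = 1.92, x5 = 1.217.
Objective = 0.11·0.8463 + 0.76·1.92 + 0.51·1.217 = 2.1730.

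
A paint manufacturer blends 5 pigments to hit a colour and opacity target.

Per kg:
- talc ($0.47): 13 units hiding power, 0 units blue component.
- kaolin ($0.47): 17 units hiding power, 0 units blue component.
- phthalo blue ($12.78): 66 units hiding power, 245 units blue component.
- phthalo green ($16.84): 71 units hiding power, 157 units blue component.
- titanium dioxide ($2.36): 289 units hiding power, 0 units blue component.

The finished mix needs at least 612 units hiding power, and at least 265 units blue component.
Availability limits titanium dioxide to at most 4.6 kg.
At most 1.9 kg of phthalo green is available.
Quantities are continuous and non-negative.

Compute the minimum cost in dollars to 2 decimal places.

Set it up as a linear program. Let x1 = kg of talc, x2 = kg of kaolin, x3 = kg of phthalo blue, x4 = kg of phthalo green, x5 = kg of titanium dioxide.
min 0.47x1 + 0.47x2 + 12.78x3 + 16.84x4 + 2.36x5 with:
  13x1 + 17x2 + 66x3 + 71x4 + 289x5 ≥ 612   (hiding power)
  245x3 + 157x4 ≥ 265   (blue component)
  x5 ≤ 4.6
  x4 ≤ 1.9
  x1, x2, x3, x4, x5 ≥ 0.
The cheapest feasible vertex uses only phthalo blue, titanium dioxide; talc, kaolin, phthalo green are not used. The hiding power and blue component requirements are met with equality.
Optimal quantities: phthalo blue = 1.082 kg, titanium dioxide = 1.871 kg.
Hence cost = 12.78·1.082 + 2.36·1.871 = $18.2435.

$18.24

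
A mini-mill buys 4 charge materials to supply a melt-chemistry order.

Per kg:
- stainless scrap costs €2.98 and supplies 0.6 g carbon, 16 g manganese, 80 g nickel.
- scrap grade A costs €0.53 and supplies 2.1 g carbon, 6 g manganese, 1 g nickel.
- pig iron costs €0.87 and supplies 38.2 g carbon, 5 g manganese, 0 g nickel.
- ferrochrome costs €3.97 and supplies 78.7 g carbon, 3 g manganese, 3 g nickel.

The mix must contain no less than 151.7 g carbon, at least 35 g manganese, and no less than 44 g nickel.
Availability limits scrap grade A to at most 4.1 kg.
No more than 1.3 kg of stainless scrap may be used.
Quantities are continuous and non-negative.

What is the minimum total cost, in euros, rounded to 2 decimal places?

€5.60

Let x1 = kg of stainless scrap, x2 = kg of scrap grade A, x3 = kg of pig iron, x4 = kg of ferrochrome.
min 2.98x1 + 0.53x2 + 0.87x3 + 3.97x4 with:
  0.6x1 + 2.1x2 + 38.2x3 + 78.7x4 ≥ 151.7   (carbon)
  16x1 + 6x2 + 5x3 + 3x4 ≥ 35   (manganese)
  80x1 + 1x2 + 3x4 ≥ 44   (nickel)
  x2 ≤ 4.1
  x1 ≤ 1.3
  x1, x2, x3, x4 ≥ 0.
The minimum-cost mix takes nothing from ferrochrome — only stainless scrap, scrap grade A, pig iron. There the carbon, manganese, nickel constraints are tight.
Solving gives x1 = 0.5356, x2 = 1.156, x3 = 3.899.
Cost = 2.98·0.5356 + 0.53·1.156 + 0.87·3.899 = 5.6009.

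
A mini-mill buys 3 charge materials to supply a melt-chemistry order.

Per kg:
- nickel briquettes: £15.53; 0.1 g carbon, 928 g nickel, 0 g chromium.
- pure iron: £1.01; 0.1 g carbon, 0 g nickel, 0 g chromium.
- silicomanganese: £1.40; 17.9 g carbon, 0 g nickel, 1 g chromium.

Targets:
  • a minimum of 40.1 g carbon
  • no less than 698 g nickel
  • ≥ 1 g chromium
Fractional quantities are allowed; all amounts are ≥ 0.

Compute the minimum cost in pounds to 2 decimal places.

£14.81

Set it up as a linear program. Let x1 = kg of nickel briquettes, x2 = kg of pure iron, x3 = kg of silicomanganese.
Minimise 15.53x1 + 1.01x2 + 1.4x3 subject to:
  0.1x1 + 0.1x2 + 17.9x3 ≥ 40.1   (carbon)
  928x1 ≥ 698   (nickel)
  1x3 ≥ 1   (chromium)
  x1, x2, x3 ≥ 0.
The optimal basis is {nickel briquettes, silicomanganese}; pure iron drops out. The carbon and nickel requirements are met with equality.
That vertex is x1 = 0.7522, x3 = 2.236.
Objective = 15.53·0.7522 + 1.4·2.236 = 14.8121.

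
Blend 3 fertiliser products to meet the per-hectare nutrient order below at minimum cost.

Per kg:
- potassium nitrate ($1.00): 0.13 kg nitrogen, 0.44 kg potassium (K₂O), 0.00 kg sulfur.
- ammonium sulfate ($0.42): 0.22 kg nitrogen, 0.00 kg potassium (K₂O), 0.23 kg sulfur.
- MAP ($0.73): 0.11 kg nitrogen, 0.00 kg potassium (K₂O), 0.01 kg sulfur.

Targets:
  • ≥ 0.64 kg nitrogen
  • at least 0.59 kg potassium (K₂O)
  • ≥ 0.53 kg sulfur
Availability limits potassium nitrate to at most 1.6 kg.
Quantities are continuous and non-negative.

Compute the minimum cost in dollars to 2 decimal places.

Set it up as a linear program. Let x1 = kg of potassium nitrate, x2 = kg of ammonium sulfate, x3 = kg of MAP.
Minimise 1x1 + 0.42x2 + 0.73x3 subject to:
  0.13x1 + 0.22x2 + 0.11x3 ≥ 0.64   (nitrogen)
  0.44x1 ≥ 0.59   (potassium (K₂O))
  0.23x2 + 0.01x3 ≥ 0.53   (sulfur)
  x1 ≤ 1.6
  x1, x2, x3 ≥ 0.
At the optimum only potassium nitrate, ammonium sulfate are positive (MAP = 0). The potassium (K₂O) and sulfur requirements are met with equality.
So potassium nitrate = 1.341 kg, ammonium sulfate = 2.304 kg.
Total cost: 1·1.341 + 0.42·2.304 = 2.3087.

$2.31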